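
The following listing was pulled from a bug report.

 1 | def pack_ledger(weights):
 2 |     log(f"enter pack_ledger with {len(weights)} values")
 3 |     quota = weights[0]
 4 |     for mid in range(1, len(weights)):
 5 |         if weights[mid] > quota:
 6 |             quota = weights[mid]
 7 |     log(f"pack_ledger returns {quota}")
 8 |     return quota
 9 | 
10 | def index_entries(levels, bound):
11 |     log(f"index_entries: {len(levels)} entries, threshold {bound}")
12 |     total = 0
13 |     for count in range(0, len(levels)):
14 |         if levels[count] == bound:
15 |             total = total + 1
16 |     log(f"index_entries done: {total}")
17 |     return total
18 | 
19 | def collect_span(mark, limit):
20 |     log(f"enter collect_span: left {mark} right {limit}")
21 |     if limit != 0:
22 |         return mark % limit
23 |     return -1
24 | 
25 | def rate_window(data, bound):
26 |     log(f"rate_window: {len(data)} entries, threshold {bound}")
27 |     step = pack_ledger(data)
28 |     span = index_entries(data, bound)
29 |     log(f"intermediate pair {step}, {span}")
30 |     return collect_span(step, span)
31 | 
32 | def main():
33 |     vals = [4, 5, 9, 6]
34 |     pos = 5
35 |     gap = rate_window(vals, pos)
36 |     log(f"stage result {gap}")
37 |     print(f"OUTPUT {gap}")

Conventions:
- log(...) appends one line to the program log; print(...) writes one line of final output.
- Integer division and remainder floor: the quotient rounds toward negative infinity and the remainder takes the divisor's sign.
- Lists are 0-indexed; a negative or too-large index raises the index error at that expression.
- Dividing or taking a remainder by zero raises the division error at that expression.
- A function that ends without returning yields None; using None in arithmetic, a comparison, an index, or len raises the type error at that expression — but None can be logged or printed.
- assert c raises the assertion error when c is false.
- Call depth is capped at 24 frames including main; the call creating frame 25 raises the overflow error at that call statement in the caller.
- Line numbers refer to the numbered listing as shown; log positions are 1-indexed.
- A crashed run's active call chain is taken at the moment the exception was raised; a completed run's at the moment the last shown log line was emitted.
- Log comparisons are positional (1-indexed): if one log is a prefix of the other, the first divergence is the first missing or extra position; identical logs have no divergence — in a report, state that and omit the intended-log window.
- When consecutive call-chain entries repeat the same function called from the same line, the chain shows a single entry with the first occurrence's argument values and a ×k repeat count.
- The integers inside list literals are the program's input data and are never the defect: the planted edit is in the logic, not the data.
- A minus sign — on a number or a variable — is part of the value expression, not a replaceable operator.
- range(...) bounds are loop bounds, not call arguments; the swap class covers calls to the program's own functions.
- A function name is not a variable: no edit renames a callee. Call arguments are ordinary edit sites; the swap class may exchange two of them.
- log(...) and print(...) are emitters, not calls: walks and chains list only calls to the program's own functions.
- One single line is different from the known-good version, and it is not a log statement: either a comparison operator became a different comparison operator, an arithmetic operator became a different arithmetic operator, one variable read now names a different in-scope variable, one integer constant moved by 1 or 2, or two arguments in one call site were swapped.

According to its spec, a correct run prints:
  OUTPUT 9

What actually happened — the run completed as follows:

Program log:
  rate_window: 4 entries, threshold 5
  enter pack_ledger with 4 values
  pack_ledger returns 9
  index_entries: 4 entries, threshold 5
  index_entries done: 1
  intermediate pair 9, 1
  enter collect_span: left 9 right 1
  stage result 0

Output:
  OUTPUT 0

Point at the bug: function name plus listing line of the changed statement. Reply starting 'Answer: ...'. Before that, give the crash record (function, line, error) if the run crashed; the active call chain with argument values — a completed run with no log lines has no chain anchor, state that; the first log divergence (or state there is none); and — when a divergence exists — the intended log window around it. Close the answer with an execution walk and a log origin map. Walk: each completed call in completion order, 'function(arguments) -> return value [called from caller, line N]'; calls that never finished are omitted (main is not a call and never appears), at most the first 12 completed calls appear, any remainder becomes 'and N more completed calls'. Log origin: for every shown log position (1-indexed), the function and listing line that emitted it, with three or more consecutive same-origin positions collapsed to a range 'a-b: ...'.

Answer: the defect is in collect_span at line 22.
Core observation: The log first diverges at position 8: the faulty run prints 'stage result 0' where the working version prints 'stage result 9'.
Call chain: main.
First divergence: at position 8 the run shows 'stage result 0' where the working version logs 'stage result 9'.
Intended log window:
  6: intermediate pair 9, 1
  7: enter collect_span: left 9 right 1
  8: stage result 9
Execution walk:
  pack_ledger([4, 5, 9, 6]) -> 9  [called from rate_window, line 27]
  index_entries([4, 5, 9, 6], 5) -> 1  [called from rate_window, line 28]
  collect_span(9, 1) -> 0  [called from rate_window, line 30]
  rate_window([4, 5, 9, 6], 5) -> 0  [called from main, line 35]
Log origin:
  1: from rate_window, line 26
  2: from pack_ledger, line 2
  3: from pack_ledger, line 7
  4: from index_entries, line 11
  5: from index_entries, line 16
  6: from rate_window, line 29
  7: from collect_span, line 20
  8: from main, line 36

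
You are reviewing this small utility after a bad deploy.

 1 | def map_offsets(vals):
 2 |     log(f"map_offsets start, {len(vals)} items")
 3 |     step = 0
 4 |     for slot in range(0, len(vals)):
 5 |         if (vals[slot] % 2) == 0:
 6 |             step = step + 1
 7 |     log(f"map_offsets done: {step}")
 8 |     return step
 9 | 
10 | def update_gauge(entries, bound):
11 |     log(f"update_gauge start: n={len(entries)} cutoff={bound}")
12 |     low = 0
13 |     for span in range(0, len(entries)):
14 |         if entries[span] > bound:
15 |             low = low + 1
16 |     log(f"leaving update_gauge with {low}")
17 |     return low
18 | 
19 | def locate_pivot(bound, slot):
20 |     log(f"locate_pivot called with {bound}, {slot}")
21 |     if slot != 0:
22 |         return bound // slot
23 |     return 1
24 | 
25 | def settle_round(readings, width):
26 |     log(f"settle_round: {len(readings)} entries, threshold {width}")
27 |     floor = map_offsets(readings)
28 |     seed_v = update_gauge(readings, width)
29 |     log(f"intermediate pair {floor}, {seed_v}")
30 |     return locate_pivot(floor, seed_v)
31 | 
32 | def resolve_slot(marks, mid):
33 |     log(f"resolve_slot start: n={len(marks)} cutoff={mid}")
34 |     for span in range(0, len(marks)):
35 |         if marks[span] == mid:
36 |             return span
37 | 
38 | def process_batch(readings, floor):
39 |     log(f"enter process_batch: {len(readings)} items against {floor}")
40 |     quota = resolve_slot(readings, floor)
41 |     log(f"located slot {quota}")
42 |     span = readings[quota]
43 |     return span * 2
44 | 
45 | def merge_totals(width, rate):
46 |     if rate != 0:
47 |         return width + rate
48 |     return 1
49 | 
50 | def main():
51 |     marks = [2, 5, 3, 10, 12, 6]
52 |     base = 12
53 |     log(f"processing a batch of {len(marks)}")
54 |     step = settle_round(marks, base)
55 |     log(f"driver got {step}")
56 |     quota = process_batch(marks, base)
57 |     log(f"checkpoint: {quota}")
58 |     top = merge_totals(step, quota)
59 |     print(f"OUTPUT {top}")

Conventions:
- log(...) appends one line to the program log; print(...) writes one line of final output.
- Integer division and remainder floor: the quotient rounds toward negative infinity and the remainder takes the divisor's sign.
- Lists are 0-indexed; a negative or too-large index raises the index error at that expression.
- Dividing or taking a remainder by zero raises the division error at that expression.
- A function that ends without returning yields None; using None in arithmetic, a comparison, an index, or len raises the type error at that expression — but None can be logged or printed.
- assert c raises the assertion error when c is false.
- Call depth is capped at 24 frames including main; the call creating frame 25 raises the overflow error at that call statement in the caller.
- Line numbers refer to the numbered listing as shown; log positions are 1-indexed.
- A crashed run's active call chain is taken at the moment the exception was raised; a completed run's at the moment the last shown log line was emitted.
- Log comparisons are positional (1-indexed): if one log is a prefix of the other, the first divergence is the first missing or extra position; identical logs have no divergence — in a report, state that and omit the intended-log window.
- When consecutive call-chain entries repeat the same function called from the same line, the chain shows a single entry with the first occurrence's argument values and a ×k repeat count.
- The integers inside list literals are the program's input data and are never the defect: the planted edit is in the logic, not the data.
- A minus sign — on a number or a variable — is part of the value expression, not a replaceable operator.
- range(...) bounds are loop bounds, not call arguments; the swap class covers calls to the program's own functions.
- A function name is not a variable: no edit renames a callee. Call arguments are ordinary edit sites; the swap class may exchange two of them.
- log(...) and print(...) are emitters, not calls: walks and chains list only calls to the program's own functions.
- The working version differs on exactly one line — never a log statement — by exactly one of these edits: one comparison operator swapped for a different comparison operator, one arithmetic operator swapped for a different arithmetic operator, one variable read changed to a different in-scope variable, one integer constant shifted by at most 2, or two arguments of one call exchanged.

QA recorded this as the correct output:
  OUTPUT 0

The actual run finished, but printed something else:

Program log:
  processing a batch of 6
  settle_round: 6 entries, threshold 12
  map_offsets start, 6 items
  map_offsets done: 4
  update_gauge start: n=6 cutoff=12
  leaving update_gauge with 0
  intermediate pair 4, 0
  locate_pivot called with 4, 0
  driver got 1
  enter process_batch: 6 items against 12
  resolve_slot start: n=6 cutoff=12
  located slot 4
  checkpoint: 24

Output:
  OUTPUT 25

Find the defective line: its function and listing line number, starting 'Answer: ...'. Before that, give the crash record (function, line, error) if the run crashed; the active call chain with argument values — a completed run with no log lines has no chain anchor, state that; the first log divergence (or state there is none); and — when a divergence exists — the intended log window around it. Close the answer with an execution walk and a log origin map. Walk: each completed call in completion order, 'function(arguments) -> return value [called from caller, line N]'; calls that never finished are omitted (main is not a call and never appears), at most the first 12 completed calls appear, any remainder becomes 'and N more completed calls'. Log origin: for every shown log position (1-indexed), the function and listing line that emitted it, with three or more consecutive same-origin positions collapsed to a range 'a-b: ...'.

Answer: the defect is in merge_totals at line 47.
The tell: Nothing in the log betrays the bug — only the output does.
Call chain: main.
First divergence: none (the log streams are identical).
Execution walk:
  map_offsets([2, 5, 3, 10, 12, 6]) -> 4  [called from settle_round, line 27]
  update_gauge([2, 5, 3, 10, 12, 6], 12) -> 0  [called from settle_round, line 28]
  locate_pivot(4, 0) -> 1  [called from settle_round, line 30]
  settle_round([2, 5, 3, 10, 12, 6], 12) -> 1  [called from main, line 54]
  resolve_slot([2, 5, 3, 10, 12, 6], 12) -> 4  [called from process_batch, line 40]
  process_batch([2, 5, 3, 10, 12, 6], 12) -> 24  [called from main, line 56]
  merge_totals(1, 24) -> 25  [called from main, line 58]
Log line origins:
  1: logged in main at line 53
  2: logged in settle_round at line 26
  3: logged in map_offsets at line 2
  4: logged in map_offsets at line 7
  5: logged in update_gauge at line 11
  6: logged in update_gauge at line 16
  7: logged in settle_round at line 29
  8: logged in locate_pivot at line 20
  9: logged in main at line 55
  10: logged in process_batch at line 39
  11: logged in resolve_slot at line 33
  12: logged in process_batch at line 41
  13: logged in main at line 57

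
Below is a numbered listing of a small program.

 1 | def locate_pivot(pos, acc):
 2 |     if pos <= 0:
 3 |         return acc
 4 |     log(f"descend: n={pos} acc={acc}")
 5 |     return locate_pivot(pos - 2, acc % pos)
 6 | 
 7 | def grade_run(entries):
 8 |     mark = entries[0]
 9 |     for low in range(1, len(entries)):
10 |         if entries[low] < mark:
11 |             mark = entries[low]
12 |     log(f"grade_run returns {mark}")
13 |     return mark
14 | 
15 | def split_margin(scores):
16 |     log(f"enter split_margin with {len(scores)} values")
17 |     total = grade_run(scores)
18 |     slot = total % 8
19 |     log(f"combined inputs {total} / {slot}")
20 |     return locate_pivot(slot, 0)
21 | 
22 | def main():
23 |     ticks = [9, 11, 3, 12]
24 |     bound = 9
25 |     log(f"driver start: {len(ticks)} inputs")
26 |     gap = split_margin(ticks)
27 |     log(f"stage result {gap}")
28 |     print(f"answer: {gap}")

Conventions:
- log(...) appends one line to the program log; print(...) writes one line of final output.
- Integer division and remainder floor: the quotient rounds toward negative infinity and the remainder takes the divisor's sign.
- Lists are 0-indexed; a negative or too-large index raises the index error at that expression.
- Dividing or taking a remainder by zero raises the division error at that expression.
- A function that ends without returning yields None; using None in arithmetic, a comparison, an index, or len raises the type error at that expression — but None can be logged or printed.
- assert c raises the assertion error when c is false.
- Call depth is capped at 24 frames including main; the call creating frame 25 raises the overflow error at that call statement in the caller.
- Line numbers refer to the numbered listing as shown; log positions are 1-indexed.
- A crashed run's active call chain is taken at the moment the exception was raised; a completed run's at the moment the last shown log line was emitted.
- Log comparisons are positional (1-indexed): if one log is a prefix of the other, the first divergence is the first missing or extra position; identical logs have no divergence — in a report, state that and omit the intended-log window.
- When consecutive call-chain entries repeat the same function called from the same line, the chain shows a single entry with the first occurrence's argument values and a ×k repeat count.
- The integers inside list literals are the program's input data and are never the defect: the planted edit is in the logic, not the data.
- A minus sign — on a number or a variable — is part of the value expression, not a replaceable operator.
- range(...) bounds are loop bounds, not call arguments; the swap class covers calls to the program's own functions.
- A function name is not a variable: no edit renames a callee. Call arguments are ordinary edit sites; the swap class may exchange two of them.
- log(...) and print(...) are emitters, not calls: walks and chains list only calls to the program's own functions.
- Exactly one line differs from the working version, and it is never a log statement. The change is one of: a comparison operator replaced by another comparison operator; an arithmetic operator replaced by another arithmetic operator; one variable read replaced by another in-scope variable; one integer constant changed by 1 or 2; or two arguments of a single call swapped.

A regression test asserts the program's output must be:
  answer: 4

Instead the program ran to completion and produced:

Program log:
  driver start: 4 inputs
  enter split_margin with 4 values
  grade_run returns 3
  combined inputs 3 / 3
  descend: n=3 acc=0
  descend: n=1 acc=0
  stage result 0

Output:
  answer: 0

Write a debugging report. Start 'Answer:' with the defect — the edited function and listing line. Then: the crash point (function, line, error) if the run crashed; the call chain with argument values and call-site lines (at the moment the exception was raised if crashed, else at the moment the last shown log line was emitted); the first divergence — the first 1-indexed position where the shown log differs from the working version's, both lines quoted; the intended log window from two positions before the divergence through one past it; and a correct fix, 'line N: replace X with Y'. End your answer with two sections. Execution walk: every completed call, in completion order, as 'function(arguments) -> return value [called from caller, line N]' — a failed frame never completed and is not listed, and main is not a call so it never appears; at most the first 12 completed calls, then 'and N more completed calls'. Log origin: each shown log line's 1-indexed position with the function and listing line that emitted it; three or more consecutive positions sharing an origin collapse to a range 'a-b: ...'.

Answer: the defect is in locate_pivot at line 5.
The tell: Log line 6 is where behavior first shows: 'descend: n=1 acc=0' appears instead of 'descend: n=1 acc=3'.
Call chain: main.
First divergence: at position 6 the run shows 'descend: n=1 acc=0' where the working version logs 'descend: n=1 acc=3'.
Intended log window:
  4: combined inputs 3 / 3
  5: descend: n=3 acc=0
  6: descend: n=1 acc=3
  7: stage result 4
Execution walk:
  grade_run([9, 11, 3, 12]) -> 3  [called from split_margin, line 17]
  locate_pivot(-1, 0) -> 0  [called from locate_pivot, line 5]
  locate_pivot(1, 0) -> 0  [called from locate_pivot, line 5]
  locate_pivot(3, 0) -> 0  [called from split_margin, line 20]
  split_margin([9, 11, 3, 12]) -> 0  [called from main, line 26]
Log origin:
  1 — main, line 25
  2 — split_margin, line 16
  3 — grade_run, line 12
  4 — split_margin, line 19
  5 — locate_pivot, line 4
  6 — locate_pivot, line 4
  7 — main, line 27
A correct fix: line 5: replace `%` with `+`.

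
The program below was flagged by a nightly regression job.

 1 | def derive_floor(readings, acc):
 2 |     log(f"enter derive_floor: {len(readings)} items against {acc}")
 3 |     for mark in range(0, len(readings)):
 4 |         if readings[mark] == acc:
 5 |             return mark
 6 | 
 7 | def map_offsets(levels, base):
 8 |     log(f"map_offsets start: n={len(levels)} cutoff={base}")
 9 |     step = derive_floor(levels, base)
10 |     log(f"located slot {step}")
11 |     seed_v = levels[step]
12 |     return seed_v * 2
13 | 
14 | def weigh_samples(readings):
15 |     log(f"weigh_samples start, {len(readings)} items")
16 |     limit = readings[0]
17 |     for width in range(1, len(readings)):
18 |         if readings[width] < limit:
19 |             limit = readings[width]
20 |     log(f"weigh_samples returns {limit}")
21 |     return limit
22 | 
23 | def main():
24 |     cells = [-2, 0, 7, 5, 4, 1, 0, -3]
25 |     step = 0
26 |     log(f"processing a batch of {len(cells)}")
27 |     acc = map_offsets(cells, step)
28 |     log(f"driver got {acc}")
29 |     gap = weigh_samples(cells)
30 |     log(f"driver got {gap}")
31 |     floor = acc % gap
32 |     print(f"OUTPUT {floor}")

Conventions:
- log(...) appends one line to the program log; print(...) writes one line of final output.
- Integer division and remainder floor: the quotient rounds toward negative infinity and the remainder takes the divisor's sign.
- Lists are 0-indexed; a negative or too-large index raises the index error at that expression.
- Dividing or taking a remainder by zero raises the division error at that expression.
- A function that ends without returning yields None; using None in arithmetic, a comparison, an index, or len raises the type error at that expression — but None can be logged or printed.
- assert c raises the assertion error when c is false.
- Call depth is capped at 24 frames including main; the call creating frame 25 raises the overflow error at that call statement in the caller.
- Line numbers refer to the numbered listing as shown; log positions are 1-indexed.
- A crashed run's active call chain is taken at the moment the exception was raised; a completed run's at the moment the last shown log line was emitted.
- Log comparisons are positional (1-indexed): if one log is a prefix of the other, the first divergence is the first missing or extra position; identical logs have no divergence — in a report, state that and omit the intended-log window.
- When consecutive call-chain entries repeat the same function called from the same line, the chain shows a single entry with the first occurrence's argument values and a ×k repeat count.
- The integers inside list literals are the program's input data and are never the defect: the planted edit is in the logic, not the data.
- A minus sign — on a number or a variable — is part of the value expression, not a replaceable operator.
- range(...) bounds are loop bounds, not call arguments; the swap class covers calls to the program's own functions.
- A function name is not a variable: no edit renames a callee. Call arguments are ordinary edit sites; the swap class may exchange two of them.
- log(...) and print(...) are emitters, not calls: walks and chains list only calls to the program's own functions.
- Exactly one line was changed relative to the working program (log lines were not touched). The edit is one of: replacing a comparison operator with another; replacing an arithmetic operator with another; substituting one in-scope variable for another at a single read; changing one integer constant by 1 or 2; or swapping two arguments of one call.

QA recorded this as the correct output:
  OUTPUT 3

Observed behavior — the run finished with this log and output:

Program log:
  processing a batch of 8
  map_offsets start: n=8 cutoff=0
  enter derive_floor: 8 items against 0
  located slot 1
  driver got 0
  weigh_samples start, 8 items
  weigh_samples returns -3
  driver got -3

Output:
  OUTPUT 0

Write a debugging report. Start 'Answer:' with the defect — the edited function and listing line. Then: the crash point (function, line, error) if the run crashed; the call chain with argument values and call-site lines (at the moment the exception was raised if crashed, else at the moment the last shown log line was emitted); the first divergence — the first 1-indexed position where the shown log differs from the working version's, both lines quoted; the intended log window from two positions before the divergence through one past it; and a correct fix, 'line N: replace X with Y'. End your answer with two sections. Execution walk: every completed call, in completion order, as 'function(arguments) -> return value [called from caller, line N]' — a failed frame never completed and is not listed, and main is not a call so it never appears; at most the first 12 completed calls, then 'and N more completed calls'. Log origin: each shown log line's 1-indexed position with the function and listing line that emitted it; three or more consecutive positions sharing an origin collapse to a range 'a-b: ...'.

Answer: the defect is in main at line 31.
Key observation: The logs agree in full; only the final output differs.
Call chain: main.
First divergence: none (the log streams are identical).
Execution walk:
  derive_floor([-2, 0, 7, 5, 4, 1, 0, -3], 0) -> 1  [called from map_offsets, line 9]
  map_offsets([-2, 0, 7, 5, 4, 1, 0, -3], 0) -> 0  [called from main, line 27]
  weigh_samples([-2, 0, 7, 5, 4, 1, 0, -3]) -> -3  [called from main, line 29]
Origin of each log line:
  1: emitted by main (line 26)
  2: emitted by map_offsets (line 8)
  3: emitted by derive_floor (line 2)
  4: emitted by map_offsets (line 10)
  5: emitted by main (line 28)
  6: emitted by weigh_samples (line 15)
  7: emitted by weigh_samples (line 20)
  8: emitted by main (line 30)
A correct fix: line 31: replace `%` with `-`.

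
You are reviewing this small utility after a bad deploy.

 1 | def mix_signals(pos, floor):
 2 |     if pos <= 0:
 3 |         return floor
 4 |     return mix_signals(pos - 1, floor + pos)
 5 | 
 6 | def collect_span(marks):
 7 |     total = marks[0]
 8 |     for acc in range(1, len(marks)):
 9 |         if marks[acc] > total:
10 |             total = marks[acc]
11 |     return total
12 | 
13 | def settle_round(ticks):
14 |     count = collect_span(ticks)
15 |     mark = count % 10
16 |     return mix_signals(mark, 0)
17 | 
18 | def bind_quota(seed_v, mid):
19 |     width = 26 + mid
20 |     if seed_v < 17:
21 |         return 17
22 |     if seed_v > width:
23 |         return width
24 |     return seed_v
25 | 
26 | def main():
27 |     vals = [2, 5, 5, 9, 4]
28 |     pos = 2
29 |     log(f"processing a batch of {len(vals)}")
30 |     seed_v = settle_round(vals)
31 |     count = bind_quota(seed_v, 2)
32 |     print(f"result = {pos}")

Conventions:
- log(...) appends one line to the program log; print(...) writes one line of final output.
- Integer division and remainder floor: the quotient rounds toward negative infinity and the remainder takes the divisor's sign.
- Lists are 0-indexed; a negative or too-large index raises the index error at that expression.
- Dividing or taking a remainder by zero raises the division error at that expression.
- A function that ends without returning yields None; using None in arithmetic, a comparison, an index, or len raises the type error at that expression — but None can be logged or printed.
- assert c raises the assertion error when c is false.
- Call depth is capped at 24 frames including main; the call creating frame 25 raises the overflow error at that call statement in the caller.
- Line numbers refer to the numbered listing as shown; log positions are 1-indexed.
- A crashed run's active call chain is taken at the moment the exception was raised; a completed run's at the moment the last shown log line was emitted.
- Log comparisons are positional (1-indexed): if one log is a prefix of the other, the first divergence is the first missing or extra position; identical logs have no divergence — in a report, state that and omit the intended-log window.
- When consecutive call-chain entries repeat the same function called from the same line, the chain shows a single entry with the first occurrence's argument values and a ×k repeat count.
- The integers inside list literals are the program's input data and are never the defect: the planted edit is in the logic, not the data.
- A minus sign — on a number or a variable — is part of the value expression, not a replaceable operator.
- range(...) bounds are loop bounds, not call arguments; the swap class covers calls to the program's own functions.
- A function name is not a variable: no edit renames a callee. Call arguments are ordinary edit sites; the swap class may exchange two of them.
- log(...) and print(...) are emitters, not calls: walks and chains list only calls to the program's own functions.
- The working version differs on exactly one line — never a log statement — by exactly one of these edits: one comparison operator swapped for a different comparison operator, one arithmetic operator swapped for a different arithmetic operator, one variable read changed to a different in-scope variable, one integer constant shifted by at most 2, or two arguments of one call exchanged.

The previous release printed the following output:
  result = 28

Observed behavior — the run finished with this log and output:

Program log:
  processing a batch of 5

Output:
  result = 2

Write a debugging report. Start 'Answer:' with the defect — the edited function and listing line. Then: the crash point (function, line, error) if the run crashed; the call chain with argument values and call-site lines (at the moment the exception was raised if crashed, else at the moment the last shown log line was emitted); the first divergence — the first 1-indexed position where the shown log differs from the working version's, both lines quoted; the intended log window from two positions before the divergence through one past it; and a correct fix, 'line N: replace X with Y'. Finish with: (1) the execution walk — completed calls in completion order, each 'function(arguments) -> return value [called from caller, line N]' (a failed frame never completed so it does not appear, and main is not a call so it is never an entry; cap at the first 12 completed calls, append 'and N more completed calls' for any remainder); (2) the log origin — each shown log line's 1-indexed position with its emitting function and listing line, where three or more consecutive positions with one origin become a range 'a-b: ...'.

Answer: the defect is in main at line 32.
The tell: Every logged value matches the working version; the printed result is what differs.
Call chain: main.
First divergence: none; the two logs match at every position.
Execution walk:
  collect_span([2, 5, 5, 9, 4]) -> 9  [called from settle_round, line 14]
  mix_signals(0, 45) -> 45  [called from mix_signals, line 4]
  mix_signals(1, 44) -> 45  [called from mix_signals, line 4]
  mix_signals(2, 42) -> 45  [called from mix_signals, line 4]
  mix_signals(3, 39) -> 45  [called from mix_signals, line 4]
  mix_signals(4, 35) -> 45  [called from mix_signals, line 4]
  mix_signals(5, 30) -> 45  [called from mix_signals, line 4]
  mix_signals(6, 24) -> 45  [called from mix_signals, line 4]
  mix_signals(7, 17) -> 45  [called from mix_signals, line 4]
  mix_signals(8, 9) -> 45  [called from mix_signals, line 4]
  mix_signals(9, 0) -> 45  [called from settle_round, line 16]
  settle_round([2, 5, 5, 9, 4]) -> 45  [called from main, line 30]
  ... and 1 more completed call
Log origin:
  1: logged in main at line 29
A correct fix: line 32: replace `pos` with `count`.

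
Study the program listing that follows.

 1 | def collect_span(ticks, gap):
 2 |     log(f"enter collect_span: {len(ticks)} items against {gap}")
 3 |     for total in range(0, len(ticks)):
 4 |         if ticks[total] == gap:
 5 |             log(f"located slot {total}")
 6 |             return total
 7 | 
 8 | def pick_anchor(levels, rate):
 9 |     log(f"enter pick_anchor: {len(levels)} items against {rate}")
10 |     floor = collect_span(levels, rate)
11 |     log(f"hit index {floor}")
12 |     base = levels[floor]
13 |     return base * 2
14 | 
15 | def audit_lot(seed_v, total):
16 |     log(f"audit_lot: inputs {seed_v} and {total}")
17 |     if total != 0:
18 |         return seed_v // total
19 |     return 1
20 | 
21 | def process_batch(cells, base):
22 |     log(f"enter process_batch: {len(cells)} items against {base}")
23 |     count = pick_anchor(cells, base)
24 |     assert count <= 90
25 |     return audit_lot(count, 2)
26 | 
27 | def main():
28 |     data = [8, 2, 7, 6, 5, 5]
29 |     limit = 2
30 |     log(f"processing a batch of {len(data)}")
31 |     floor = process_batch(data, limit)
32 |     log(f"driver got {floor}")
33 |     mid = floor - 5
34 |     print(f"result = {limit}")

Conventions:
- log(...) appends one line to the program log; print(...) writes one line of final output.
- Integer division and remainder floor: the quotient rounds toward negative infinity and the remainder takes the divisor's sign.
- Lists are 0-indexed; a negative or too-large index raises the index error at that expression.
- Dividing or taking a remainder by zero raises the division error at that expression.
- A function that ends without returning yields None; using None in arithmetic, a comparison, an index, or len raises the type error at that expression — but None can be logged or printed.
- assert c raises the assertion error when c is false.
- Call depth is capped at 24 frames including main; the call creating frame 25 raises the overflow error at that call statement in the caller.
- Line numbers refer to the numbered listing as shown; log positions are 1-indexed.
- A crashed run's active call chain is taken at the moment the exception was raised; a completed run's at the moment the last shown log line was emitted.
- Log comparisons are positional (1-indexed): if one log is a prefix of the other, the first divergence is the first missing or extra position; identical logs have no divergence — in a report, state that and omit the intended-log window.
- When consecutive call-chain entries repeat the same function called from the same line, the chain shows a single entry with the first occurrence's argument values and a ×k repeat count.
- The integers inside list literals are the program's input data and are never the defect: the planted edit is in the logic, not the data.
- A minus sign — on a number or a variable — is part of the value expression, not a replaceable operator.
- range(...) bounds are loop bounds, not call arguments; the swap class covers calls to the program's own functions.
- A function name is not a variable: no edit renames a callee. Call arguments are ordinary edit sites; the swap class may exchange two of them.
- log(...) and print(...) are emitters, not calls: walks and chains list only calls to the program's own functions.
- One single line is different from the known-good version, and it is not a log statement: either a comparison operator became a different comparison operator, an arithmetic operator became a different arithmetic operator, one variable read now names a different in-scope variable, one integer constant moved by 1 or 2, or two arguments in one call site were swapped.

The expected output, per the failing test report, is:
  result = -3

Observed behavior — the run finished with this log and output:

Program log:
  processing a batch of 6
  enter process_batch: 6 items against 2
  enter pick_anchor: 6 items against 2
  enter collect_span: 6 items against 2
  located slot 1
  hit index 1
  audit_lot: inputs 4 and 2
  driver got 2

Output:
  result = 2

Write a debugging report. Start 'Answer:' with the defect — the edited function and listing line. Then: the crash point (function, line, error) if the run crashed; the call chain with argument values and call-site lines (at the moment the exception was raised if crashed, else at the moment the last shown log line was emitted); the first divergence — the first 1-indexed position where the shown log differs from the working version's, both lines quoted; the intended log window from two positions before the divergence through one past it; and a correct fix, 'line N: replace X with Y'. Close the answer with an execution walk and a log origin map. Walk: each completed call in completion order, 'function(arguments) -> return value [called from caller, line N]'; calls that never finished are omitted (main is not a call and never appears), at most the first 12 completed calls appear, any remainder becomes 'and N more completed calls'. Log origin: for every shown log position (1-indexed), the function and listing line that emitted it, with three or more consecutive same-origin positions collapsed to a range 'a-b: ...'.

Answer: the defect is in main at line 34.
Key observation: Every logged value matches the working version; the printed result is what differs.
Call chain: main.
First divergence: none — the logs agree in full.
Execution walk:
  collect_span([8, 2, 7, 6, 5, 5], 2) -> 1  [called from pick_anchor, line 10]
  pick_anchor([8, 2, 7, 6, 5, 5], 2) -> 4  [called from process_batch, line 23]
  audit_lot(4, 2) -> 2  [called from process_batch, line 25]
  process_batch([8, 2, 7, 6, 5, 5], 2) -> 2  [called from main, line 31]
Origin of each log line:
  1: logged in main at line 30
  2: logged in process_batch at line 22
  3: logged in pick_anchor at line 9
  4: logged in collect_span at line 2
  5: logged in collect_span at line 5
  6: logged in pick_anchor at line 11
  7: logged in audit_lot at line 16
  8: logged in main at line 32
A correct fix: line 34: replace `limit` with `mid`.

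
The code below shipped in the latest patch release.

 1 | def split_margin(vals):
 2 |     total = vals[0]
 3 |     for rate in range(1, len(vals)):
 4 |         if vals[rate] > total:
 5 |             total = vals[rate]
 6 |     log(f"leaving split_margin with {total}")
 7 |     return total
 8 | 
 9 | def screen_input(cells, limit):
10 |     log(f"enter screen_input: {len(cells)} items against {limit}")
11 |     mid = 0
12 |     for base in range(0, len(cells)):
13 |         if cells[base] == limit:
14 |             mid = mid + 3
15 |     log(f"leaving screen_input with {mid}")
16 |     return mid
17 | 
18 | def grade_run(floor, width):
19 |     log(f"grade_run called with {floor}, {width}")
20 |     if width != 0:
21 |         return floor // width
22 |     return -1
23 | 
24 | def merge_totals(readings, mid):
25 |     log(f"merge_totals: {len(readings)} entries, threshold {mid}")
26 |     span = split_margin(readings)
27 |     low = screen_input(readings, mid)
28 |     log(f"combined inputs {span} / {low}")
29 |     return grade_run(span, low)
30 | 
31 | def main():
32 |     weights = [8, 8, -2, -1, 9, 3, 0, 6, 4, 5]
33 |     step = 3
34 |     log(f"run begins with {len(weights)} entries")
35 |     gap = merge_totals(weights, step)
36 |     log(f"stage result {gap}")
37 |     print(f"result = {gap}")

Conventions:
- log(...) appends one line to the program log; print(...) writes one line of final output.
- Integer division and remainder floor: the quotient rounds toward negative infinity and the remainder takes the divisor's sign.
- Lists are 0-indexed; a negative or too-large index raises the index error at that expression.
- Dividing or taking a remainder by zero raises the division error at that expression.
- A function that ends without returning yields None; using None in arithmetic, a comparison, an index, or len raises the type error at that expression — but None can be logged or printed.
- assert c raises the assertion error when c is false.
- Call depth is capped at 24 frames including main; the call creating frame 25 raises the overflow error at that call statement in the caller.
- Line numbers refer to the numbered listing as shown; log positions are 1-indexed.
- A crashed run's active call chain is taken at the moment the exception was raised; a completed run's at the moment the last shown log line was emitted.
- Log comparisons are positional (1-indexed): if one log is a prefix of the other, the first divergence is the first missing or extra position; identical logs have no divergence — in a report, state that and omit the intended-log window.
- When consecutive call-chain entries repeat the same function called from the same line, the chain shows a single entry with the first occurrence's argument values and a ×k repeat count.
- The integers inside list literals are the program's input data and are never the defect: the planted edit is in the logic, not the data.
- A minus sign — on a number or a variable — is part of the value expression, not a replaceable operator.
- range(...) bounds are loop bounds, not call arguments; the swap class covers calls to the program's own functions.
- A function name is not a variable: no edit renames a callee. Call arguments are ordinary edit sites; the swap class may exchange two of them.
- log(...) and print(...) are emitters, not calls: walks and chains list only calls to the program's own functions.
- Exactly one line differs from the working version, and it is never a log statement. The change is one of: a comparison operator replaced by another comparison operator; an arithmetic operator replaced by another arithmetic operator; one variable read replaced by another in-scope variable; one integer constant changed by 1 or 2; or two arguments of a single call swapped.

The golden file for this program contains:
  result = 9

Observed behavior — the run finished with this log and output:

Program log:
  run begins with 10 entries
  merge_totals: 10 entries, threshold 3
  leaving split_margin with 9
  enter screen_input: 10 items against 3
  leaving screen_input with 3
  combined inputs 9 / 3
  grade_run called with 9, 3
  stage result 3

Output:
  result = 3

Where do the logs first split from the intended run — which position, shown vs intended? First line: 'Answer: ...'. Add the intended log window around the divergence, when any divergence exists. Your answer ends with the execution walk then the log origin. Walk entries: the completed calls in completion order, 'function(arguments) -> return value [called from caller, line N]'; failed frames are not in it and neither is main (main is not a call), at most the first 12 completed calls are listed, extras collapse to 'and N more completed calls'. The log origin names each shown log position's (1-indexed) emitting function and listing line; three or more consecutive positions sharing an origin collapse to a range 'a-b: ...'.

Answer: position 5 — shown 'leaving screen_input with 3', intended 'leaving screen_input with 1'.
Intended log window:
  3: leaving split_margin with 9
  4: enter screen_input: 10 items against 3
  5: leaving screen_input with 1
  6: combined inputs 9 / 1
Execution walk:
  split_margin([8, 8, -2, -1, 9, 3, 0, 6, 4, 5]) -> 9  [called from merge_totals, line 26]
  screen_input([8, 8, -2, -1, 9, 3, 0, 6, 4, 5], 3) -> 3  [called from merge_totals, line 27]
  grade_run(9, 3) -> 3  [called from merge_totals, line 29]
  merge_totals([8, 8, -2, -1, 9, 3, 0, 6, 4, 5], 3) -> 3  [called from main, line 35]
Log origins:
  1: from main, line 34
  2: from merge_totals, line 25
  3: from split_margin, line 6
  4: from screen_input, line 10
  5: from screen_input, line 15
  6: from merge_totals, line 28
  7: from grade_run, line 19
  8: from main, line 36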